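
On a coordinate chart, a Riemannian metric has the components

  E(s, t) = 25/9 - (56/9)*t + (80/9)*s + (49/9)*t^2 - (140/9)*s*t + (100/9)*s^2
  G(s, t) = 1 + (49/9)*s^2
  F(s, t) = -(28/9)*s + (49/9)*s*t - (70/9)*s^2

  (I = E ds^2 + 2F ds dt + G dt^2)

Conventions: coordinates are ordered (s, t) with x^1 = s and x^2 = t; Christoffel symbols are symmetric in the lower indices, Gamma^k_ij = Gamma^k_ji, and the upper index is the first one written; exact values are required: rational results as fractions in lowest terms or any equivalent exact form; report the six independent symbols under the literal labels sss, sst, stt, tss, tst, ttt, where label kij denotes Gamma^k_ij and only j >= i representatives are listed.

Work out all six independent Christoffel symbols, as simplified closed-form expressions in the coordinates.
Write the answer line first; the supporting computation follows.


Answer: Gamma_sss = (100*s - 70*t + 40)/(149*s^2 - 140*s*t + 80*s + 49*t^2 - 56*t + 25), Gamma_sst = (-70*s + 49*t - 28)/(149*s^2 - 140*s*t + 80*s + 49*t^2 - 56*t + 25), Gamma_stt = 0, Gamma_tss = -70*s/(149*s^2 - 140*s*t + 80*s + 49*t^2 - 56*t + 25), Gamma_tst = 49*s/(149*s^2 - 140*s*t + 80*s + 49*t^2 - 56*t + 25), Gamma_ttt = 0

E = 25/9 - (56/9)*t + (80/9)*s + (49/9)*t^2 - (140/9)*s*t + (100/9)*s^2; F = -(28/9)*s + (49/9)*s*t - (70/9)*s^2; G = 1 + (49/9)*s^2
Gamma^k_ij = (1/2) g^{kl} (d_i g_jl + d_j g_il - d_l g_ij), with g^inv = (1/(EG-F^2)) [[G, -F], [-F, E]]
first partials: E_s = 80/9 - (140/9)*t + (200/9)*s, E_t = -56/9 + (98/9)*t - (140/9)*s, F_s = -28/9 + (49/9)*t - (140/9)*s, F_t = (49/9)*s, G_s = (98/9)*s, G_t = 0
D = EG - F^2 = 25/9 - (56/9)*t + (80/9)*s + (49/9)*t^2 - (140/9)*s*t + (149/9)*s^2
expanded: Gamma^s_ss = (G E_s - 2F F_s + F E_t)/(2D), Gamma^s_st = (G E_t - F G_s)/(2D), Gamma^s_tt = (2G F_t - G G_s - F G_t)/(2D), Gamma^t_ss = (2E F_s - E E_t - F E_s)/(2D), Gamma^t_st = (E G_s - F E_t)/(2D), Gamma^t_tt = (E G_t - 2F F_t + F G_s)/(2D); substitute and cancel common factors


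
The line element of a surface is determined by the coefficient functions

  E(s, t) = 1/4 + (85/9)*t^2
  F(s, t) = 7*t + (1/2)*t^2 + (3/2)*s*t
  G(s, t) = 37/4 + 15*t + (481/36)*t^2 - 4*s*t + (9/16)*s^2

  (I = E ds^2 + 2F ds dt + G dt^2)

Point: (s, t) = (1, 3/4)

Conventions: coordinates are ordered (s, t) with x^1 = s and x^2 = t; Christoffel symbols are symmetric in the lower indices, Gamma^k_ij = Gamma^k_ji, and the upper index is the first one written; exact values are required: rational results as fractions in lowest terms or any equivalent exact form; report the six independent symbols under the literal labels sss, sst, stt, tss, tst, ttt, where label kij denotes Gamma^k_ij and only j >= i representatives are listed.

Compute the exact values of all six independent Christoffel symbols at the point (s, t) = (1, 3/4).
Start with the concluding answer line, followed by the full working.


Answer: Gamma_sss = 10153/25081, Gamma_sst = 41125/21498, Gamma_stt = 161041/100324, Gamma_tss = -25454/75243, Gamma_tst = -1915/3583, Gamma_ttt = 28453/150486

E = 89/16, F = 213/32, G = 1637/64 at the point
E_s = 0, E_t = 85/6, F_s = 9/8, F_t = 37/4, G_s = -15/8, G_t = 745/24
EG - F^2 = 25081/256;  g^inv = (256/25081) * [[1637/64, -213/32], [-213/32, 89/16]]
first-kind symbols [ij,l] = (1/2)(d_i g_jl + d_j g_il - d_l g_ij): [ss,s] = E_s/2 = 0, [ss,t] = F_s - E_t/2 = -143/24, [st,s] = E_t/2 = 85/12, [st,t] = G_s/2 = -15/16, [tt,s] = F_t - G_s/2 = 163/16, [tt,t] = G_t/2 = 745/48
Gamma^s_ij = (G*[ij,s] - F*[ij,t])/(EG - F^2), Gamma^t_ij = (E*[ij,t] - F*[ij,s])/(EG - F^2)


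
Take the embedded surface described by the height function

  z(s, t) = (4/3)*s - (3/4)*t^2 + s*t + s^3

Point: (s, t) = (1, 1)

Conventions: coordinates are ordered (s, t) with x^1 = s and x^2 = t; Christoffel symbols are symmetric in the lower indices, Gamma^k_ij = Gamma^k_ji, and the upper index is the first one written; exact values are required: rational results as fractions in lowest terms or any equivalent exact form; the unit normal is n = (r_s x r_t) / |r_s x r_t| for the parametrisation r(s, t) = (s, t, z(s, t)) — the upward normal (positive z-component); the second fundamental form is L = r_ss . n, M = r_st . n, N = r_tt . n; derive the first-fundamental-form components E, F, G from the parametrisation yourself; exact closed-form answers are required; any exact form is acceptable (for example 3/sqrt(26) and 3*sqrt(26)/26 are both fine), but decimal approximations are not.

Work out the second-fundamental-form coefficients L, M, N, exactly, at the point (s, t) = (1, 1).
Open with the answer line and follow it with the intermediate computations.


Answer: L = 36*sqrt(1069)/1069, M = 6*sqrt(1069)/1069, N = -9*sqrt(1069)/1069

z_s = 16/3, z_t = -1/2, z_ss = 6, z_st = 1, z_tt = -3/2
E = 265/9, F = -8/3, G = 5/4; answer radicand W^2 = 1069/36
unnormalised second-form numerators: l = 6, m = 1, n = -3/2; L = l/sqrt(1069/36), and similarly M = m/sqrt(W^2), N = n/sqrt(W^2)


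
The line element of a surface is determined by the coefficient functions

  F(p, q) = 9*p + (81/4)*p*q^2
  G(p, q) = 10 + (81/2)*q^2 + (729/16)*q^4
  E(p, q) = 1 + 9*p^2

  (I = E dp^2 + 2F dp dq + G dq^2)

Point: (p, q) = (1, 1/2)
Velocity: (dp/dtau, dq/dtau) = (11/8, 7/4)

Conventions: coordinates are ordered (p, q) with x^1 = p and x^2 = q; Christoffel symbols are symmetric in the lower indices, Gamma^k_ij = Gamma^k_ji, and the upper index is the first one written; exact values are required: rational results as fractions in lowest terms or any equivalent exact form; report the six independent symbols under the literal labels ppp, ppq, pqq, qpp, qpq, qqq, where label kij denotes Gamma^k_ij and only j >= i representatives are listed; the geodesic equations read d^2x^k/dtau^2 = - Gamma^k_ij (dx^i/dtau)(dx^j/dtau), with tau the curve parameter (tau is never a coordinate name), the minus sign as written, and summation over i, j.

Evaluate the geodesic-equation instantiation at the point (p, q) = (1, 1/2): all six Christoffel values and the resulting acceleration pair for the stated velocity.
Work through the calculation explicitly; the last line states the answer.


E = 10, F = 225/16, G = 5881/256 at the point
E_p = 18, E_q = 0, F_p = 225/16, F_q = 81/4, G_p = 0, G_q = 2025/32
EG - F^2 = 8185/256;  g^inv = (256/8185) * [[5881/256, -225/16], [-225/16, 10]]
first-kind symbols [ij,l] = (1/2)(d_i g_jl + d_j g_il - d_l g_ij): [pp,p] = E_p/2 = 9, [pp,q] = F_p - E_q/2 = 225/16, [pq,p] = E_q/2 = 0, [pq,q] = G_p/2 = 0, [qq,p] = F_q - G_p/2 = 81/4, [qq,q] = G_q/2 = 2025/64
Gamma^p_ij = (G*[ij,p] - F*[ij,q])/(EG - F^2), Gamma^q_ij = (E*[ij,q] - F*[ij,p])/(EG - F^2)
Gamma_ppp = 2304/8185, Gamma_ppq = 0, Gamma_pqq = 5184/8185, Gamma_qpp = 720/1637, Gamma_qpq = 0, Gamma_qqq = 1620/1637
d^2p/dtau^2 = -(Gamma_ppp*(11/8)^2 + 2*Gamma_ppq*(11/8)*(7/4) + Gamma_pqq*(7/4)^2) = -20232/8185
d^2q/dtau^2 = -(Gamma_qpp*(11/8)^2 + 2*Gamma_qpq*(11/8)*(7/4) + Gamma_qqq*(7/4)^2) = -12645/3274

Answer: Gamma_ppp = 2304/8185, Gamma_ppq = 0, Gamma_pqq = 5184/8185, Gamma_qpp = 720/1637, Gamma_qpq = 0, Gamma_qqq = 1620/1637; accelerations (d^2p/dtau^2, d^2q/dtau^2) = (-20232/8185, -12645/3274)


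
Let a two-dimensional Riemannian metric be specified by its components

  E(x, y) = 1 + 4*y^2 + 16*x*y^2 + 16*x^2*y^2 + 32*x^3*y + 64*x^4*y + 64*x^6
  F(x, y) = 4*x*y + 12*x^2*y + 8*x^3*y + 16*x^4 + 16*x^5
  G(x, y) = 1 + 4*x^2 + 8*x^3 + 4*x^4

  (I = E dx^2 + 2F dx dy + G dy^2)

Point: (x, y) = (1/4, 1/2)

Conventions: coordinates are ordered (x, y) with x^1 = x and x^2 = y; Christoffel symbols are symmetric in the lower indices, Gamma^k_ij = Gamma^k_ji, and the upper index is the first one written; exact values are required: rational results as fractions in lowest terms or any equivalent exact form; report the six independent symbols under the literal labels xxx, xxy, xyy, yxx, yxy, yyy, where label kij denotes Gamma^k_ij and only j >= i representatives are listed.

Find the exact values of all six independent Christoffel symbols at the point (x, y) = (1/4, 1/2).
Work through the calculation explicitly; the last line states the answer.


E = 233/64, F = 65/64, G = 89/64 at the point
E_x = 91/8, E_y = 39/4, F_x = 113/16, F_y = 15/8, G_x = 15/4, G_y = 0
EG - F^2 = 129/32;  g^inv = (32/129) * [[89/64, -65/64], [-65/64, 233/64]]
first-kind symbols [ij,l] = (1/2)(d_i g_jl + d_j g_il - d_l g_ij): [xx,x] = E_x/2 = 91/16, [xx,y] = F_x - E_y/2 = 35/16, [xy,x] = E_y/2 = 39/8, [xy,y] = G_x/2 = 15/8, [yy,x] = F_y - G_x/2 = 0, [yy,y] = G_y/2 = 0
Gamma^x_ij = (G*[ij,x] - F*[ij,y])/(EG - F^2), Gamma^y_ij = (E*[ij,y] - F*[ij,x])/(EG - F^2)

Answer: Gamma_xxx = 182/129, Gamma_xxy = 52/43, Gamma_xyy = 0, Gamma_yxx = 70/129, Gamma_yxy = 20/43, Gamma_yyy = 0


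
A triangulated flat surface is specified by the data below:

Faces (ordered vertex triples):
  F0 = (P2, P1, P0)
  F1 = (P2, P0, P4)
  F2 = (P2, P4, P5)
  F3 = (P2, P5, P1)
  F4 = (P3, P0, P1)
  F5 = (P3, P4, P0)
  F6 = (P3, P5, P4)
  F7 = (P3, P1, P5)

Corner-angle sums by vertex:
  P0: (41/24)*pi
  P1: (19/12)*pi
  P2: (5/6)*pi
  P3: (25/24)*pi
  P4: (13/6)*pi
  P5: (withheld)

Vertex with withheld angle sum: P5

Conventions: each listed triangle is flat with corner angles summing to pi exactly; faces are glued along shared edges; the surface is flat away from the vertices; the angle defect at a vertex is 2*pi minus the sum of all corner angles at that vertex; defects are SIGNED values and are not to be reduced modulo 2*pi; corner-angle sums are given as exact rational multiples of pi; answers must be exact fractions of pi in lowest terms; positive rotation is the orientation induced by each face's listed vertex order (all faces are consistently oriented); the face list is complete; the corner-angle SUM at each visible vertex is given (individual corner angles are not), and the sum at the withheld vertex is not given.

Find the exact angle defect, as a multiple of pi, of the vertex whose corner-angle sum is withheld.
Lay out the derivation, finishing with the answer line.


V = 6, E = 12, F = 8; chi = V - E + F = 2
Gauss-Bonnet: total defect = 2*pi*chi = 4*pi; visible defects sum to (8/3)*pi

Answer: defect(P5) = (4/3)*pi


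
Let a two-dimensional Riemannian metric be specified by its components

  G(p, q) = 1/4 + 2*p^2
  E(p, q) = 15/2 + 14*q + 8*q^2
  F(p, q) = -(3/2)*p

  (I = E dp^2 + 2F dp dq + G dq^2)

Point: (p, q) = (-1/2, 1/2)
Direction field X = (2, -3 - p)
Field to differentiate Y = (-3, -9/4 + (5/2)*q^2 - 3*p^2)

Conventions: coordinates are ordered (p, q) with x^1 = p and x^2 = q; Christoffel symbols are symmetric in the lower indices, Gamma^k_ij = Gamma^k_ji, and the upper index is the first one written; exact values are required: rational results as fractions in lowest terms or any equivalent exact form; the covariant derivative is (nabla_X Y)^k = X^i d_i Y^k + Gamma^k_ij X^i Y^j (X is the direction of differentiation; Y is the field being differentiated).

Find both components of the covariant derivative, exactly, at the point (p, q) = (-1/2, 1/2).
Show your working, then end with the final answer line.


E = 33/2, F = 3/4, G = 3/4 at the point
E_p = 0, E_q = 22, F_p = -3/2, F_q = 0, G_p = -2, G_q = 0
EG - F^2 = 189/16;  g^inv = (16/189) * [[3/4, -3/4], [-3/4, 33/2]]
first-kind symbols [ij,l] = (1/2)(d_i g_jl + d_j g_il - d_l g_ij): [pp,p] = E_p/2 = 0, [pp,q] = F_p - E_q/2 = -25/2, [pq,p] = E_q/2 = 11, [pq,q] = G_p/2 = -1, [qq,p] = F_q - G_p/2 = 1, [qq,q] = G_q/2 = 0
Gamma^p_ij = (G*[ij,p] - F*[ij,q])/(EG - F^2), Gamma^q_ij = (E*[ij,q] - F*[ij,p])/(EG - F^2)
Gamma_ppp = 50/63, Gamma_ppq = 16/21, Gamma_pqq = 4/63, Gamma_qpp = -1100/63, Gamma_qpq = -44/21, Gamma_qqq = -4/63
X = (2, -5/2), Y = (-3, -19/8) at the point

Answer: (nabla_X Y)^p = -577/252, (nabla_X Y)^q = 12395/126


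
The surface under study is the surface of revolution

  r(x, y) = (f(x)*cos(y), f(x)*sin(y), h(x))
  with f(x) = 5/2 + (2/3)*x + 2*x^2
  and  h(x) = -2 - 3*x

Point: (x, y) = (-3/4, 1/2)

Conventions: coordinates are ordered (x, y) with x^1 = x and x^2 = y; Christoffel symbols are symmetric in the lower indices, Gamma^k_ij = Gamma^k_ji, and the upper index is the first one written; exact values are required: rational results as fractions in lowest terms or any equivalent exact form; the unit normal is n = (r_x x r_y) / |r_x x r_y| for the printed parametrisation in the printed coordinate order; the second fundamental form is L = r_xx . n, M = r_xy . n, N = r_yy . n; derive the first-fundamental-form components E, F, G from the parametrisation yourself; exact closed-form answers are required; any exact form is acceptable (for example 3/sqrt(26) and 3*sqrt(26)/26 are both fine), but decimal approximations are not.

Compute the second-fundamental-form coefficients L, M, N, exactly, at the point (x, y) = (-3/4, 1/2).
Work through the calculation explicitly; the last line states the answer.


f = 25/8, f' = -7/3, f'' = 4, h' = -3, h'' = 0
E = 130/9, F = 0, G = 625/64; answer radicand W^2 = 130/9
unnormalised second-form numerators: l = 12, m = 0, n = -75/8; L = l/sqrt(130/9), and similarly M = m/sqrt(W^2), N = n/sqrt(W^2)

Answer: L = 18*sqrt(130)/65, M = 0, N = -45*sqrt(130)/208


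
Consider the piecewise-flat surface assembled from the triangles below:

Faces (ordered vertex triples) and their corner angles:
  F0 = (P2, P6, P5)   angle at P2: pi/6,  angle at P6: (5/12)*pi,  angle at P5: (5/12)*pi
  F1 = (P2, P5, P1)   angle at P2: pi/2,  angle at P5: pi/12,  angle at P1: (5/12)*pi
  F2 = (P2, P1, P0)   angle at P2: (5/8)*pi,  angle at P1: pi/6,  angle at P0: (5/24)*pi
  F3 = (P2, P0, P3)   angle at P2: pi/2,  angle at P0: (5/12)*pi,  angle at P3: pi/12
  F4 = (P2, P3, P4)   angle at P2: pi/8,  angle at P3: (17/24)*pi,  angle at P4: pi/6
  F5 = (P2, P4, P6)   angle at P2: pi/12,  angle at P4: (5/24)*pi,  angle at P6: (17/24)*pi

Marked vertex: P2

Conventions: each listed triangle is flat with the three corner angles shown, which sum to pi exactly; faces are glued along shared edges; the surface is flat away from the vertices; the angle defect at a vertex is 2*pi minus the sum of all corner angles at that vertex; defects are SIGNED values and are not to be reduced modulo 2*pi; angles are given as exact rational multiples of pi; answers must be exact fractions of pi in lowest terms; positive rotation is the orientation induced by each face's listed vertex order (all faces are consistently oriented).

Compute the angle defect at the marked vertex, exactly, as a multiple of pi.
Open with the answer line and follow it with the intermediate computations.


Answer: defect(P2) = 0

Sum of corner angles at P2: 2*pi
defect = 2*pi - 2*pi


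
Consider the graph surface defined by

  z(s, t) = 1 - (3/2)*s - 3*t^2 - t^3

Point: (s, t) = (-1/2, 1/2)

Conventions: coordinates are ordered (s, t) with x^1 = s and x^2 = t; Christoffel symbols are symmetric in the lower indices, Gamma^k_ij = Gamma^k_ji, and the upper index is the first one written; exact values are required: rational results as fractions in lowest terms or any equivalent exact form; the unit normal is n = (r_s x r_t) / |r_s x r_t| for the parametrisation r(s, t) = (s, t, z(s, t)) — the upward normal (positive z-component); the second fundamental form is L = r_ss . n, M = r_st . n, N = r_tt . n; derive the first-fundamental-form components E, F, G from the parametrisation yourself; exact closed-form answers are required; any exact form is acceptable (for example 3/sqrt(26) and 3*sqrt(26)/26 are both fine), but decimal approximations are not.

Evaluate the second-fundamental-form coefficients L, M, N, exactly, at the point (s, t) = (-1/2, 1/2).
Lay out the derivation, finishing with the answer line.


z_s = -3/2, z_t = -15/4, z_ss = 0, z_st = 0, z_tt = -9
E = 13/4, F = 45/8, G = 241/16; answer radicand W^2 = 277/16
unnormalised second-form numerators: l = 0, m = 0, n = -9; L = l/sqrt(277/16), and similarly M = m/sqrt(W^2), N = n/sqrt(W^2)

Answer: L = 0, M = 0, N = -36*sqrt(277)/277


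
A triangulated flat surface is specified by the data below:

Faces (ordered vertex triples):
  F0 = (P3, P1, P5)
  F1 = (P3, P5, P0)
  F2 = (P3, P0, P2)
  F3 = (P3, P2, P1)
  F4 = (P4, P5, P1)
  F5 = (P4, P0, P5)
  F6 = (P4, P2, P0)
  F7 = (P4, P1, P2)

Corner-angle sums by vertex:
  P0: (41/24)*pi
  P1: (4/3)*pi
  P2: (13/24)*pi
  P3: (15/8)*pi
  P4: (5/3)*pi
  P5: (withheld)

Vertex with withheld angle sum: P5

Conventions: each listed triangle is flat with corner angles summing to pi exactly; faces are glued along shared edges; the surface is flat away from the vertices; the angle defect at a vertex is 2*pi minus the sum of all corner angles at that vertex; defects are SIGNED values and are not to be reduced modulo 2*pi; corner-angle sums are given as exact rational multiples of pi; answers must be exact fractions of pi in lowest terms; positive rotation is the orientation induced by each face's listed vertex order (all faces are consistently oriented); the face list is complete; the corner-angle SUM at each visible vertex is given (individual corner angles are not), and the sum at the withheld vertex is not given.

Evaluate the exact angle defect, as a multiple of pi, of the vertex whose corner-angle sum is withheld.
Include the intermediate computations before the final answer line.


V = 6, E = 12, F = 8; chi = V - E + F = 2
Gauss-Bonnet: total defect = 2*pi*chi = 4*pi; visible defects sum to (23/8)*pi

Answer: defect(P5) = (9/8)*pi


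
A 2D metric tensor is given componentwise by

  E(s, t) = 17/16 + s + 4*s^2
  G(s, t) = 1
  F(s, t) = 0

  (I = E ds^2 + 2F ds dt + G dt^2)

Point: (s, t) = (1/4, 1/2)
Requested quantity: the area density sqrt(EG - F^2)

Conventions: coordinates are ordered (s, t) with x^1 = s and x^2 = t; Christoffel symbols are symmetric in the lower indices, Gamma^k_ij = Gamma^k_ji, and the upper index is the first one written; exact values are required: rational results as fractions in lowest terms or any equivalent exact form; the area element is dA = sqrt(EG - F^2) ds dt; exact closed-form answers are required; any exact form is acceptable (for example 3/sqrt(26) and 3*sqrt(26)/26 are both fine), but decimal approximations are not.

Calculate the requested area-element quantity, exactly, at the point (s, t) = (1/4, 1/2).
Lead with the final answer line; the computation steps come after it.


Answer: sqrt(EG - F^2) = 5/4

E = 25/16, F = 0, G = 1; EG - F^2 = 25/16


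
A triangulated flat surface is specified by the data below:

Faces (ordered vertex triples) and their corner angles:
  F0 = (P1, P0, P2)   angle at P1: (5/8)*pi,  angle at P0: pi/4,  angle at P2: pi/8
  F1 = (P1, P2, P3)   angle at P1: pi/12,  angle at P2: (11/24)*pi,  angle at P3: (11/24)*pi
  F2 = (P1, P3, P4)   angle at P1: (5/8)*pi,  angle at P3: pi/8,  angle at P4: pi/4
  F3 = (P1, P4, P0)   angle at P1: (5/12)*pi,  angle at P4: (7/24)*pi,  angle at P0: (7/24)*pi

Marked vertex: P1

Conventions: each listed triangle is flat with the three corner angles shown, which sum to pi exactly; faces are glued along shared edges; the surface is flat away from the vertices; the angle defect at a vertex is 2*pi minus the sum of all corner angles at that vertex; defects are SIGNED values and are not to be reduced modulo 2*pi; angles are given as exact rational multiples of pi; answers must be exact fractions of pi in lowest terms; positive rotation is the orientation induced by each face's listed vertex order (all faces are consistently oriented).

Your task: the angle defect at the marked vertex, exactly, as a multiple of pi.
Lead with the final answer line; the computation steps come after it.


Answer: defect(P1) = pi/4

Sum of corner angles at P1: (7/4)*pi
defect = 2*pi - (7/4)*pi


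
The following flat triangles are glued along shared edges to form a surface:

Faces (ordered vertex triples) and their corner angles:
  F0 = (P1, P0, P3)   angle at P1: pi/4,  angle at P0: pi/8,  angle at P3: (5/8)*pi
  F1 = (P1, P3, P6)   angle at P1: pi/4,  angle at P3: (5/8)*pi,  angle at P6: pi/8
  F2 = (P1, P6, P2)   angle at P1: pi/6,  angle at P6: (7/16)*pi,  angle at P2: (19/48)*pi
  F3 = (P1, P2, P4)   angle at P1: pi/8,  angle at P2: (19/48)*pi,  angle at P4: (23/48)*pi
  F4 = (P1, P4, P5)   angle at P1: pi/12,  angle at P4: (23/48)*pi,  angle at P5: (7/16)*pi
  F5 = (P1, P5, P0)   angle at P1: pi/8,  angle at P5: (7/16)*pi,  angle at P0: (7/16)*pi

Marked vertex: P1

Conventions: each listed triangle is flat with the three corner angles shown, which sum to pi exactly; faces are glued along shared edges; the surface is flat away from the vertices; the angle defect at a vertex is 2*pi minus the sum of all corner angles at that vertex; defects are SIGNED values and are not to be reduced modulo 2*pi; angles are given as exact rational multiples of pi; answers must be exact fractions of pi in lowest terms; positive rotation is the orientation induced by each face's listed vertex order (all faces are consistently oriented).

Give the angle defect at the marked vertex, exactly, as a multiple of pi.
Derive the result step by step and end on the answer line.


Sum of corner angles at P1: pi
defect = 2*pi - pi

Answer: defect(P1) = pi


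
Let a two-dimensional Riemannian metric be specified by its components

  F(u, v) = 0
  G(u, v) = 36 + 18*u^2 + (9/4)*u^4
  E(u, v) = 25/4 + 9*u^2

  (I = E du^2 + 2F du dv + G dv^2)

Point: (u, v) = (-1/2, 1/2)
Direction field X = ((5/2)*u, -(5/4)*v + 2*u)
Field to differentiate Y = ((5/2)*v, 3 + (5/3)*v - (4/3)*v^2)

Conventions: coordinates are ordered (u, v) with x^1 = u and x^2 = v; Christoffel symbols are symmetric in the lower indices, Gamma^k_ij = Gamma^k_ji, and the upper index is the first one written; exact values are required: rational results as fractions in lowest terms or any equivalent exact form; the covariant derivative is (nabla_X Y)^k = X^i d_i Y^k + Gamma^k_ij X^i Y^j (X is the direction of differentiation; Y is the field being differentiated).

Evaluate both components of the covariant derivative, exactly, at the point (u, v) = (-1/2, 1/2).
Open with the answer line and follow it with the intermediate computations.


Answer: (nabla_X Y)^u = -20963/2176, (nabla_X Y)^v = 197/204

E = 17/2, F = 0, G = 2601/64 at the point
E_u = -9, E_v = 0, F_u = 0, F_v = 0, G_u = -153/8, G_v = 0
EG - F^2 = 44217/128;  g^inv = (128/44217) * [[2601/64, 0], [0, 17/2]]
first-kind symbols [ij,l] = (1/2)(d_i g_jl + d_j g_il - d_l g_ij): [uu,u] = E_u/2 = -9/2, [uu,v] = F_u - E_v/2 = 0, [uv,u] = E_v/2 = 0, [uv,v] = G_u/2 = -153/16, [vv,u] = F_v - G_u/2 = 153/16, [vv,v] = G_v/2 = 0
Gamma^u_ij = (G*[ij,u] - F*[ij,v])/(EG - F^2), Gamma^v_ij = (E*[ij,v] - F*[ij,u])/(EG - F^2)
Gamma_uuu = -9/17, Gamma_uuv = 0, Gamma_uvv = 9/8, Gamma_vuu = 0, Gamma_vuv = -4/17, Gamma_vvv = 0
X = (-5/4, -13/8), Y = (5/4, 7/2) at the point


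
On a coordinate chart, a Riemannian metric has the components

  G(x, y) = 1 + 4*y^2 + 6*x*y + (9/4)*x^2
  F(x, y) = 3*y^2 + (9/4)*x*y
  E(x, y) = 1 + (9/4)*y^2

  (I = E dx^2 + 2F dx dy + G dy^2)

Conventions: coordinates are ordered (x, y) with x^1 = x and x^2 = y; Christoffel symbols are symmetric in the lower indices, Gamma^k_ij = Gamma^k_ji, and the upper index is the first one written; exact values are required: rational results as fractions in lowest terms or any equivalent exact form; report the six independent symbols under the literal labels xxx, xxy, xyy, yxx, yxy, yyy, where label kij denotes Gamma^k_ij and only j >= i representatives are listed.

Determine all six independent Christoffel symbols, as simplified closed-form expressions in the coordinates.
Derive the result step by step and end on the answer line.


E = 1 + (9/4)*y^2; F = 3*y^2 + (9/4)*x*y; G = 1 + 4*y^2 + 6*x*y + (9/4)*x^2
Gamma^k_ij = (1/2) g^{kl} (d_i g_jl + d_j g_il - d_l g_ij), with g^inv = (1/(EG-F^2)) [[G, -F], [-F, E]]
first partials: E_x = 0, E_y = (9/2)*y, F_x = (9/4)*y, F_y = 6*y + (9/4)*x, G_x = 6*y + (9/2)*x, G_y = 8*y + 6*x
D = EG - F^2 = 1 + (25/4)*y^2 + 6*x*y + (9/4)*x^2
expanded: Gamma^x_xx = (G E_x - 2F F_x + F E_y)/(2D), Gamma^x_xy = (G E_y - F G_x)/(2D), Gamma^x_yy = (2G F_y - G G_x - F G_y)/(2D), Gamma^y_xx = (2E F_x - E E_y - F E_x)/(2D), Gamma^y_xy = (E G_x - F E_y)/(2D), Gamma^y_yy = (E G_y - 2F F_y + F G_x)/(2D); substitute and cancel common factors

Answer: Gamma_xxx = 0, Gamma_xxy = 9*y/(9*x^2 + 24*x*y + 25*y^2 + 4), Gamma_xyy = 12*y/(9*x^2 + 24*x*y + 25*y^2 + 4), Gamma_yxx = 0, Gamma_yxy = (9*x + 12*y)/(9*x^2 + 24*x*y + 25*y^2 + 4), Gamma_yyy = (12*x + 16*y)/(9*x^2 + 24*x*y + 25*y^2 + 4)


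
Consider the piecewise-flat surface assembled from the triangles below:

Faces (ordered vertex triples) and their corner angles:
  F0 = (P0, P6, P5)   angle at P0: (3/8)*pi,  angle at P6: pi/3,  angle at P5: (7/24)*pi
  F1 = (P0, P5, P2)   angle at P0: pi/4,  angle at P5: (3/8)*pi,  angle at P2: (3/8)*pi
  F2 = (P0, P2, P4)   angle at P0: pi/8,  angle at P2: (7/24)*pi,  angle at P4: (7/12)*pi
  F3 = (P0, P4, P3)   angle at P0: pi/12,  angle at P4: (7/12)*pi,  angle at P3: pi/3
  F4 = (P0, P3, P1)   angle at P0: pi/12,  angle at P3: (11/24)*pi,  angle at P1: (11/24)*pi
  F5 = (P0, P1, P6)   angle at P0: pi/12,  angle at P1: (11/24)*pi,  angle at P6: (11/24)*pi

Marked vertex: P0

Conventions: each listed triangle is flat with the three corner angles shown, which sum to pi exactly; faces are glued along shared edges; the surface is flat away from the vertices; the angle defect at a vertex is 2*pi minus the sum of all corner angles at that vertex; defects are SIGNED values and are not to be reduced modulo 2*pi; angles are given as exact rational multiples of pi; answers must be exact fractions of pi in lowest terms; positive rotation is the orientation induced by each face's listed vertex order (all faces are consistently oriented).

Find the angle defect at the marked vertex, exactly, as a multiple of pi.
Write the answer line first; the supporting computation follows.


Answer: defect(P0) = pi

Sum of corner angles at P0: pi
defect = 2*pi - pi


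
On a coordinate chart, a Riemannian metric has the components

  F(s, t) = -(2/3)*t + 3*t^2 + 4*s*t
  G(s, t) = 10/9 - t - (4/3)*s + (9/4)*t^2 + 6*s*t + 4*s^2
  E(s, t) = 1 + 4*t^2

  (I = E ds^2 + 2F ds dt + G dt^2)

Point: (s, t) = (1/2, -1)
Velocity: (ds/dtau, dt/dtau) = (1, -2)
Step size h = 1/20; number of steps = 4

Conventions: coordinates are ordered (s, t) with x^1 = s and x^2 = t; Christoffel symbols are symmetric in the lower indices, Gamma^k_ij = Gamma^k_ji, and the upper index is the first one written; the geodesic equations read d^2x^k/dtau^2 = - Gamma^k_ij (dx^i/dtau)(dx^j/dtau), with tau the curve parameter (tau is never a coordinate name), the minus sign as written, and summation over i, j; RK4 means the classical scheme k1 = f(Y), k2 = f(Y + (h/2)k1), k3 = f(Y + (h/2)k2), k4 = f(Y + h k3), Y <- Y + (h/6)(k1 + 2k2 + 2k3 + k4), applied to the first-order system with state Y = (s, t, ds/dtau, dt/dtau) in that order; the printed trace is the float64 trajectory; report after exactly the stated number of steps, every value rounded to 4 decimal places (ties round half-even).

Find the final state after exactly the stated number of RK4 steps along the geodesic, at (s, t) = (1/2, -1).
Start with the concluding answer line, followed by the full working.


Answer: s = 0.6891, t = -1.4044, ds/dtau = 0.9038, dt/dtau = -2.0381

f(Y) = (ds/dtau, dt/dtau, -Gamma^s_ij Y'^i Y'^j, -Gamma^t_ij Y'^i Y'^j) with the Gammas evaluated at the stage position; h = 0.050000; intermediate values shown to 6 dp
step 0: s = 0.5000, t = -1.0000, ds/dtau = 1.0000, dt/dtau = -2.0000
step 1:
  k1: at (s, t) = (0.500000, -1.000000), (ds/dtau, dt/dtau) = (1.000000, -2.000000); Gamma_sss = 0.000000, Gamma_sst = -0.702439, Gamma_stt = -0.526829, Gamma_tss = 0.000000, Gamma_tst = -0.292683, Gamma_ttt = -0.219512; k1 = (1.000000, -2.000000, -0.702439, -0.292683)
  k2: at (s, t) = (0.525000, -1.050000), (ds/dtau, dt/dtau) = (0.982439, -2.007317); Gamma_sss = 0.000000, Gamma_sst = -0.683289, Gamma_stt = -0.512467, Gamma_tss = 0.000000, Gamma_tst = -0.279281, Gamma_ttt = -0.209461; k2 = (0.982439, -2.007317, -0.630090, -0.257537)
  k3: at (s, t) = (0.524561, -1.050183), (ds/dtau, dt/dtau) = (0.984248, -2.006438); Gamma_sss = 0.000000, Gamma_sst = -0.683018, Gamma_stt = -0.512263, Gamma_tss = 0.000000, Gamma_tst = -0.279496, Gamma_ttt = -0.209622; k3 = (0.984248, -2.006438, -0.635424, -0.260020)
  k4: at (s, t) = (0.549212, -1.100322), (ds/dtau, dt/dtau) = (0.968229, -2.013001); Gamma_sss = 0.000000, Gamma_sst = -0.664170, Gamma_stt = -0.498127, Gamma_tss = 0.000000, Gamma_tst = -0.267217, Gamma_ttt = -0.200413; k4 = (0.968229, -2.013001, -0.570496, -0.229529)
  Y <- Y + (h/6)(k1 + 2k2 + 2k3 + k4): s = 0.5492, t = -1.1003, ds/dtau = 0.9683, dt/dtau = -2.0130
step 2:
  k1: at (s, t) = (0.549180, -1.100338), (ds/dtau, dt/dtau) = (0.968300, -2.012978); Gamma_sss = 0.000000, Gamma_sst = -0.664150, Gamma_stt = -0.498112, Gamma_tss = 0.000000, Gamma_tst = -0.267232, Gamma_ttt = -0.200424; k1 = (0.968300, -2.012978, -0.570687, -0.229626)
  k2: at (s, t) = (0.573388, -1.150662), (ds/dtau, dt/dtau) = (0.954033, -2.018718); Gamma_sss = 0.000000, Gamma_sst = -0.645638, Gamma_stt = -0.484228, Gamma_tss = 0.000000, Gamma_tst = -0.256017, Gamma_ttt = -0.192013; k2 = (0.954033, -2.018718, -0.513560, -0.203643)
  k3: at (s, t) = (0.573031, -1.150806), (ds/dtau, dt/dtau) = (0.955461, -2.018069); Gamma_sss = 0.000000, Gamma_sst = -0.645445, Gamma_stt = -0.484084, Gamma_tss = 0.000000, Gamma_tst = -0.256169, Gamma_ttt = -0.192127; k3 = (0.955461, -2.018069, -0.517596, -0.205427)
  k4: at (s, t) = (0.596953, -1.201241), (ds/dtau, dt/dtau) = (0.942420, -2.023249); Gamma_sss = 0.000000, Gamma_sst = -0.627448, Gamma_stt = -0.470586, Gamma_tss = 0.000000, Gamma_tst = -0.245833, Gamma_ttt = -0.184375; k4 = (0.942420, -2.023249, -0.466414, -0.182740)
  Y <- Y + (h/6)(k1 + 2k2 + 2k3 + k4): s = 0.5969, t = -1.2013, ds/dtau = 0.9425, dt/dtau = -2.0232
step 3:
  k1: at (s, t) = (0.596928, -1.201253), (ds/dtau, dt/dtau) = (0.942472, -2.023232); Gamma_sss = 0.000000, Gamma_sst = -0.627435, Gamma_stt = -0.470576, Gamma_tss = 0.000000, Gamma_tst = -0.245843, Gamma_ttt = -0.184383; k1 = (0.942472, -2.023232, -0.466546, -0.182804)
  k2: at (s, t) = (0.620489, -1.251833), (ds/dtau, dt/dtau) = (0.930808, -2.027802); Gamma_sss = 0.000000, Gamma_sst = -0.609947, Gamma_stt = -0.457461, Gamma_tss = 0.000000, Gamma_tst = -0.236339, Gamma_ttt = -0.177254; k2 = (0.930808, -2.027802, -0.421476, -0.163311)
  k3: at (s, t) = (0.620198, -1.251948), (ds/dtau, dt/dtau) = (0.931935, -2.027315); Gamma_sss = 0.000000, Gamma_sst = -0.609809, Gamma_stt = -0.457357, Gamma_tss = 0.000000, Gamma_tst = -0.236447, Gamma_ttt = -0.177335; k3 = (0.931935, -2.027315, -0.424517, -0.164602)
  k4: at (s, t) = (0.643524, -1.302618), (ds/dtau, dt/dtau) = (0.921246, -2.031462); Gamma_sss = 0.000000, Gamma_sst = -0.592929, Gamma_stt = -0.444697, Gamma_tss = 0.000000, Gamma_tst = -0.227640, Gamma_ttt = -0.170730; k4 = (0.921246, -2.031462, -0.384114, -0.147470)
  Y <- Y + (h/6)(k1 + 2k2 + 2k3 + k4): s = 0.6435, t = -1.3026, ds/dtau = 0.9213, dt/dtau = -2.0314
step 4:
  k1: at (s, t) = (0.643504, -1.302627), (ds/dtau, dt/dtau) = (0.921283, -2.031449); Gamma_sss = 0.000000, Gamma_sst = -0.592920, Gamma_stt = -0.444690, Gamma_tss = 0.000000, Gamma_tst = -0.227647, Gamma_ttt = -0.170735; k1 = (0.921283, -2.031449, -0.384206, -0.147513)
  k2: at (s, t) = (0.666536, -1.353413), (ds/dtau, dt/dtau) = (0.911678, -2.035137); Gamma_sss = 0.000000, Gamma_sst = -0.576620, Gamma_stt = -0.432465, Gamma_tss = 0.000000, Gamma_tst = -0.219496, Gamma_ttt = -0.164622; k2 = (0.911678, -2.035137, -0.348533, -0.132673)
  k3: at (s, t) = (0.666296, -1.353505), (ds/dtau, dt/dtau) = (0.912570, -2.034766); Gamma_sss = 0.000000, Gamma_sst = -0.576520, Gamma_stt = -0.432390, Gamma_tss = 0.000000, Gamma_tst = -0.219575, Gamma_ttt = -0.164681; k3 = (0.912570, -2.034766, -0.350828, -0.133617)
  k4: at (s, t) = (0.689133, -1.404365), (ds/dtau, dt/dtau) = (0.903742, -2.038130); Gamma_sss = 0.000000, Gamma_sst = -0.560849, Gamma_stt = -0.420637, Gamma_tss = 0.000000, Gamma_tst = -0.211984, Gamma_ttt = -0.158988; k4 = (0.903742, -2.038130, -0.318790, -0.120493)
  Y <- Y + (h/6)(k1 + 2k2 + 2k3 + k4): s = 0.6891, t = -1.4044, ds/dtau = 0.9038, dt/dtau = -2.0381


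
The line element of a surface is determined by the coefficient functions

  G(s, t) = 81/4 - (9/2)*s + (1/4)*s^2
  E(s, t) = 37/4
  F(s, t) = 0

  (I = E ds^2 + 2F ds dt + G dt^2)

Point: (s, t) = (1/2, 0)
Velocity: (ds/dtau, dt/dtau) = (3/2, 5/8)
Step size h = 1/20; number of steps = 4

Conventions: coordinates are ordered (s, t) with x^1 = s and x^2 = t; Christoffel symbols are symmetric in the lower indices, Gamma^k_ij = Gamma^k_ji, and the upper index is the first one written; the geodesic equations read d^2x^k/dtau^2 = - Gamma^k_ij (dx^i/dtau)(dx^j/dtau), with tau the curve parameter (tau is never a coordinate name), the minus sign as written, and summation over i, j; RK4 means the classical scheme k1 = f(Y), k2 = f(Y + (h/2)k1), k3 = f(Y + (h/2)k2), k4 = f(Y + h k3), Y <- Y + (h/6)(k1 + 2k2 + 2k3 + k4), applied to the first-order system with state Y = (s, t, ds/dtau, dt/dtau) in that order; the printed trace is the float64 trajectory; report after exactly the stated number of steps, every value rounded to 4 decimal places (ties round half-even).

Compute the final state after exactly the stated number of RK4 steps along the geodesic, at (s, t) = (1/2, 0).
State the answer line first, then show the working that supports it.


Answer: s = 0.7981, t = 0.1296, ds/dtau = 1.4811, dt/dtau = 0.6713

f(Y) = (ds/dtau, dt/dtau, -Gamma^s_ij Y'^i Y'^j, -Gamma^t_ij Y'^i Y'^j) with the Gammas evaluated at the stage position; h = 0.050000; intermediate values shown to 6 dp
step 0: s = 0.5000, t = 0.0000, ds/dtau = 1.5000, dt/dtau = 0.6250
step 1:
  k1: at (s, t) = (0.500000, 0.000000), (ds/dtau, dt/dtau) = (1.500000, 0.625000); Gamma_sss = 0.000000, Gamma_sst = 0.000000, Gamma_stt = 0.229730, Gamma_tss = 0.000000, Gamma_tst = -0.117647, Gamma_ttt = 0.000000; k1 = (1.500000, 0.625000, -0.089738, 0.220588)
  k2: at (s, t) = (0.537500, 0.015625), (ds/dtau, dt/dtau) = (1.497757, 0.630515); Gamma_sss = 0.000000, Gamma_sst = 0.000000, Gamma_stt = 0.228716, Gamma_tss = 0.000000, Gamma_tst = -0.118168, Gamma_ttt = 0.000000; k2 = (1.497757, 0.630515, -0.090926, 0.223186)
  k3: at (s, t) = (0.537444, 0.015763), (ds/dtau, dt/dtau) = (1.497727, 0.630580); Gamma_sss = 0.000000, Gamma_sst = 0.000000, Gamma_stt = 0.228718, Gamma_tss = 0.000000, Gamma_tst = -0.118168, Gamma_ttt = 0.000000; k3 = (1.497727, 0.630580, -0.090945, 0.223204)
  k4: at (s, t) = (0.574886, 0.031529), (ds/dtau, dt/dtau) = (1.495453, 0.636160); Gamma_sss = 0.000000, Gamma_sst = 0.000000, Gamma_stt = 0.227706, Gamma_tss = 0.000000, Gamma_tst = -0.118693, Gamma_ttt = 0.000000; k4 = (1.495453, 0.636160, -0.092152, 0.225836)
  Y <- Y + (h/6)(k1 + 2k2 + 2k3 + k4): s = 0.5749, t = 0.0315, ds/dtau = 1.4955, dt/dtau = 0.6362
step 2:
  k1: at (s, t) = (0.574887, 0.031528), (ds/dtau, dt/dtau) = (1.495453, 0.636160); Gamma_sss = 0.000000, Gamma_sst = 0.000000, Gamma_stt = 0.227706, Gamma_tss = 0.000000, Gamma_tst = -0.118693, Gamma_ttt = 0.000000; k1 = (1.495453, 0.636160, -0.092152, 0.225836)
  k2: at (s, t) = (0.612273, 0.047432), (ds/dtau, dt/dtau) = (1.493149, 0.641806); Gamma_sss = 0.000000, Gamma_sst = 0.000000, Gamma_stt = 0.226695, Gamma_tss = 0.000000, Gamma_tst = -0.119222, Gamma_ttt = 0.000000; k2 = (1.493149, 0.641806, -0.093379, 0.228503)
  k3: at (s, t) = (0.612216, 0.047573), (ds/dtau, dt/dtau) = (1.493119, 0.641873); Gamma_sss = 0.000000, Gamma_sst = 0.000000, Gamma_stt = 0.226697, Gamma_tss = 0.000000, Gamma_tst = -0.119221, Gamma_ttt = 0.000000; k3 = (1.493119, 0.641873, -0.093399, 0.228521)
  k4: at (s, t) = (0.649543, 0.063622), (ds/dtau, dt/dtau) = (1.490783, 0.647586); Gamma_sss = 0.000000, Gamma_sst = 0.000000, Gamma_stt = 0.225688, Gamma_tss = 0.000000, Gamma_tst = -0.119754, Gamma_ttt = 0.000000; k4 = (1.490783, 0.647586, -0.094646, 0.231223)
  Y <- Y + (h/6)(k1 + 2k2 + 2k3 + k4): s = 0.6495, t = 0.0636, ds/dtau = 1.4908, dt/dtau = 0.6476
step 3:
  k1: at (s, t) = (0.649543, 0.063620), (ds/dtau, dt/dtau) = (1.490783, 0.647586); Gamma_sss = 0.000000, Gamma_sst = 0.000000, Gamma_stt = 0.225688, Gamma_tss = 0.000000, Gamma_tst = -0.119754, Gamma_ttt = 0.000000; k1 = (1.490783, 0.647586, -0.094646, 0.231223)
  k2: at (s, t) = (0.686813, 0.079810), (ds/dtau, dt/dtau) = (1.488417, 0.653367); Gamma_sss = 0.000000, Gamma_sst = 0.000000, Gamma_stt = 0.224681, Gamma_tss = 0.000000, Gamma_tst = -0.120291, Gamma_ttt = 0.000000; k2 = (1.488417, 0.653367, -0.095913, 0.233961)
  k3: at (s, t) = (0.686754, 0.079955), (ds/dtau, dt/dtau) = (1.488386, 0.653435); Gamma_sss = 0.000000, Gamma_sst = 0.000000, Gamma_stt = 0.224682, Gamma_tss = 0.000000, Gamma_tst = -0.120290, Gamma_ttt = 0.000000; k3 = (1.488386, 0.653435, -0.095934, 0.233979)
  k4: at (s, t) = (0.723963, 0.096292), (ds/dtau, dt/dtau) = (1.485987, 0.659285); Gamma_sss = 0.000000, Gamma_sst = 0.000000, Gamma_stt = 0.223677, Gamma_tss = 0.000000, Gamma_tst = -0.120831, Gamma_ttt = 0.000000; k4 = (1.485987, 0.659285, -0.097223, 0.236753)
  Y <- Y + (h/6)(k1 + 2k2 + 2k3 + k4): s = 0.7240, t = 0.0963, ds/dtau = 1.4860, dt/dtau = 0.6593
step 4:
  k1: at (s, t) = (0.723963, 0.096291), (ds/dtau, dt/dtau) = (1.485987, 0.659285); Gamma_sss = 0.000000, Gamma_sst = 0.000000, Gamma_stt = 0.223677, Gamma_tss = 0.000000, Gamma_tst = -0.120831, Gamma_ttt = 0.000000; k1 = (1.485987, 0.659285, -0.097222, 0.236753)
  k2: at (s, t) = (0.761113, 0.112773), (ds/dtau, dt/dtau) = (1.483557, 0.665204); Gamma_sss = 0.000000, Gamma_sst = 0.000000, Gamma_stt = 0.222673, Gamma_tss = 0.000000, Gamma_tst = -0.121376, Gamma_ttt = 0.000000; k2 = (1.483557, 0.665204, -0.098532, 0.239563)
  k3: at (s, t) = (0.761052, 0.112921), (ds/dtau, dt/dtau) = (1.483524, 0.665274); Gamma_sss = 0.000000, Gamma_sst = 0.000000, Gamma_stt = 0.222674, Gamma_tss = 0.000000, Gamma_tst = -0.121375, Gamma_ttt = 0.000000; k3 = (1.483524, 0.665274, -0.098553, 0.239581)
  k4: at (s, t) = (0.798139, 0.129555), (ds/dtau, dt/dtau) = (1.481059, 0.671264); Gamma_sss = 0.000000, Gamma_sst = 0.000000, Gamma_stt = 0.221672, Gamma_tss = 0.000000, Gamma_tst = -0.121924, Gamma_ttt = 0.000000; k4 = (1.481059, 0.671264, -0.099884, 0.242428)
  Y <- Y + (h/6)(k1 + 2k2 + 2k3 + k4): s = 0.7981, t = 0.1296, ds/dtau = 1.4811, dt/dtau = 0.6713


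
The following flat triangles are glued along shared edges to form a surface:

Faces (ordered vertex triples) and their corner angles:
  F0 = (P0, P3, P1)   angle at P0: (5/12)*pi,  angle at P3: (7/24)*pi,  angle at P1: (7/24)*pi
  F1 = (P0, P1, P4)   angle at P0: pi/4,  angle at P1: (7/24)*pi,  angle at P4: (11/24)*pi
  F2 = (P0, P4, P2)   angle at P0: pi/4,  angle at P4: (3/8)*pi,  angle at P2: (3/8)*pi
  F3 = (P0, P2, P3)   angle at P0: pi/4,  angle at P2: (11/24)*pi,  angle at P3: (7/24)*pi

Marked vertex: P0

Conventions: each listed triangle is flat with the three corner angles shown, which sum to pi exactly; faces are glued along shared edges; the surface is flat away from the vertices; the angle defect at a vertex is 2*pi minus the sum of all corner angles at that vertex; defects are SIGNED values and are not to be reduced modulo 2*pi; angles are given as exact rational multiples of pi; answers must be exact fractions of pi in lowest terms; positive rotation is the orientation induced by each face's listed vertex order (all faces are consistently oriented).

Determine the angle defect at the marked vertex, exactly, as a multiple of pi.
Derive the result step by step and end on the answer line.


Sum of corner angles at P0: (7/6)*pi
defect = 2*pi - (7/6)*pi

Answer: defect(P0) = (5/6)*pi


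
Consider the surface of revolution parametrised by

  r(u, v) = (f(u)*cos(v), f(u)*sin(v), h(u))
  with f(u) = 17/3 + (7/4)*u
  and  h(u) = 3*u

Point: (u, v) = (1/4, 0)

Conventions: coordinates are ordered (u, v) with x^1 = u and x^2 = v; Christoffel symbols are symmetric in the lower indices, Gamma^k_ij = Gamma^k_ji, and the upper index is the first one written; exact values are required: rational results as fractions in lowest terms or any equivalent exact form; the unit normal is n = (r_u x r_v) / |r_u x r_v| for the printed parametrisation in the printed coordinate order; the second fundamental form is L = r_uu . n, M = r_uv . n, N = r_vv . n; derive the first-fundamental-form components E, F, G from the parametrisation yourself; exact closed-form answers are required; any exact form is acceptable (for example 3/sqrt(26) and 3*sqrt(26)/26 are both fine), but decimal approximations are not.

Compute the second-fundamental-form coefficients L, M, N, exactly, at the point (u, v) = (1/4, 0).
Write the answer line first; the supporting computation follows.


Answer: L = 0, M = 0, N = 293*sqrt(193)/772

f = 293/48, f' = 7/4, f'' = 0, h' = 3, h'' = 0
E = 193/16, F = 0, G = 85849/2304; answer radicand W^2 = 193/16
unnormalised second-form numerators: l = 0, m = 0, n = 293/16; L = l/sqrt(193/16), and similarly M = m/sqrt(W^2), N = n/sqrt(W^2)
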